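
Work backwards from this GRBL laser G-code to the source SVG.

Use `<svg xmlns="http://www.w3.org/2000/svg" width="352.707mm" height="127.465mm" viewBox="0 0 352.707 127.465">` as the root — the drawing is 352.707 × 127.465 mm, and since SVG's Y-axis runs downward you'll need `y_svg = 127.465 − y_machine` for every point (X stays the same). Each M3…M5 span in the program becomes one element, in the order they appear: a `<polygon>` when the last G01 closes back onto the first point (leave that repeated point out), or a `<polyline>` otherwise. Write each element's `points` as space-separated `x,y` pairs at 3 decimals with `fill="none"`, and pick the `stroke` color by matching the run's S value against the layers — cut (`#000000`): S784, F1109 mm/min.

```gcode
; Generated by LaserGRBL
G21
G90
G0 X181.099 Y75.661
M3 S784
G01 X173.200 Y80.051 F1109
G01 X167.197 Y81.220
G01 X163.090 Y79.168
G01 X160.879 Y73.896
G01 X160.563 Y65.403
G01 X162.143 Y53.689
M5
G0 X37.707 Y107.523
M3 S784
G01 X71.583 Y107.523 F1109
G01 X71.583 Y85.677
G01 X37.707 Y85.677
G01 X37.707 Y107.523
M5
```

<svg xmlns="http://www.w3.org/2000/svg" width="352.707mm" height="127.465mm" viewBox="0 0 352.707 127.465">
  <polyline points="181.099,51.804 173.200,47.414 167.197,46.245 163.090,48.297 160.879,53.569 160.563,62.062 162.143,73.776" fill="none" stroke="#000000"/>
  <polygon points="37.707,19.942 71.583,19.942 71.583,41.788 37.707,41.788" fill="none" stroke="#000000"/>
</svg>

Each laser-on run becomes one SVG element. Flip Y back into SVG space with y_svg = 127.465 − y_machine. Every run uses S784, so all elements get stroke `#000000` (cut).

Run 1: The run is open, so emit a `<polyline>` with points (Y-flipped): 181.099,51.804 173.200,47.414 167.197,46.245 163.090,48.297 160.879,53.569 160.563,62.062 162.143,73.776.

Run 2: The run returns to its start, so emit a `<polygon>` with points (Y-flipped): 37.707,19.942 71.583,19.942 71.583,41.788 37.707,41.788.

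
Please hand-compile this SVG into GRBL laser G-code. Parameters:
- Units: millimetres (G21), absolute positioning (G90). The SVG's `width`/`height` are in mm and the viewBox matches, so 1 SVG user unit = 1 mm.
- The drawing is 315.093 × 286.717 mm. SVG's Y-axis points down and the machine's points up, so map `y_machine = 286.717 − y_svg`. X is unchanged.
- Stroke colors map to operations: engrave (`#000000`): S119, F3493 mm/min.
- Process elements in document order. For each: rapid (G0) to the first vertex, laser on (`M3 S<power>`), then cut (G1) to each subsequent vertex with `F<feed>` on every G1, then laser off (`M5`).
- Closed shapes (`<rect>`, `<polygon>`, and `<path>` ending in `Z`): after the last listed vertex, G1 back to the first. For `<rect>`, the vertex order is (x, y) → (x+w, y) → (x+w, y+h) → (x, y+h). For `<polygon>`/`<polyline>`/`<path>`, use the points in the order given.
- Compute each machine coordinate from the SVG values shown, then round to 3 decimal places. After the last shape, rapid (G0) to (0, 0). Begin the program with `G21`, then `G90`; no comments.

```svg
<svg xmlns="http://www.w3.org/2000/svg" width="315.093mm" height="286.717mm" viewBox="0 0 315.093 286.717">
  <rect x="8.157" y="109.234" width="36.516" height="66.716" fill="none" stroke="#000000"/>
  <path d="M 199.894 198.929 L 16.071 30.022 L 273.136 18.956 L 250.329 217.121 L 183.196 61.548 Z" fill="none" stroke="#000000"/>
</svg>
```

1 u = 1 mm; y_m = 286.717 − y.

[1] `<rect>` rectangle, #000000→engrave S119 F3493: (8.157,177.483) → (44.673,177.483) → (44.673,110.767) → (8.157,110.767) → (8.157,177.483) (closed)

[2] `<path>` closed polygon, #000000→engrave S119 F3493: (199.894,87.788) → (16.071,256.695) → (273.136,267.761) → (250.329,69.596) → (183.196,225.169) → (199.894,87.788) (closed)

G21
G90
G0 X8.157 Y177.483
M3 S119
G1 X44.673 Y177.483 F3493
G1 X44.673 Y110.767 F3493
G1 X8.157 Y110.767 F3493
G1 X8.157 Y177.483 F3493
M5
G0 X199.894 Y87.788
M3 S119
G1 X16.071 Y256.695 F3493
G1 X273.136 Y267.761 F3493
G1 X250.329 Y69.596 F3493
G1 X183.196 Y225.169 F3493
G1 X199.894 Y87.788 F3493
M5
G0 X0.000 Y0.000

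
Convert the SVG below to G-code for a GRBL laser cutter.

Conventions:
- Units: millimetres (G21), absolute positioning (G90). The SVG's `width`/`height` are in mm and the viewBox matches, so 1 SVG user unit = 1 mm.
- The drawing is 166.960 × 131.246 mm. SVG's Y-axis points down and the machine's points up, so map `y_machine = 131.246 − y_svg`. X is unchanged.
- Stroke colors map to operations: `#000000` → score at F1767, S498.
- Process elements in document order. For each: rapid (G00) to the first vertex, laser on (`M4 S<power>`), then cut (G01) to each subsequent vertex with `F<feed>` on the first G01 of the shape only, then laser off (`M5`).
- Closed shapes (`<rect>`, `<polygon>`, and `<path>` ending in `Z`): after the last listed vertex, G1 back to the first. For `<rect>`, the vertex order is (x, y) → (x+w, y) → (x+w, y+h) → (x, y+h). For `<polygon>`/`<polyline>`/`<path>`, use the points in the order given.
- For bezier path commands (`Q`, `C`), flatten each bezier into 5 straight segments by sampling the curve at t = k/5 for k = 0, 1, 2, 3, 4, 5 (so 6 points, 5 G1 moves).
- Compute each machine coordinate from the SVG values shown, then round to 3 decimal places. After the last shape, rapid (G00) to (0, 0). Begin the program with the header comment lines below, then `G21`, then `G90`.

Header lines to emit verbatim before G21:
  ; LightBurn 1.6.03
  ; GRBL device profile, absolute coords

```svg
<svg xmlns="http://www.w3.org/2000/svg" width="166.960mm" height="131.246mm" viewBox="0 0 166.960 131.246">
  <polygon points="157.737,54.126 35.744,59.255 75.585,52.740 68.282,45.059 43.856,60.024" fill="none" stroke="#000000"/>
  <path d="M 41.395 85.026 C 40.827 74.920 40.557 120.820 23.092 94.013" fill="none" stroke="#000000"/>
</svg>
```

1 u = 1 mm; y_m = 131.246 − y.

[1] `<polygon>` closed polygon, #000000→score S498 F1767: (157.737,77.120) → (35.744,71.991) → (75.585,78.506) → (68.282,86.187) → (43.856,71.222) → (157.737,77.120) (closed)

[2] `<path>` cubic bezier, #000000→score S498 F1767: (41.395,46.220) → (40.950,46.593) → (39.737,39.702) → (36.916,31.726) → (31.648,28.844) → (23.092,37.233)

; LightBurn 1.6.03
; GRBL device profile, absolute coords
G21
G90
G00 X157.737 Y77.120
M4 S498
G01 X35.744 Y71.991 F1767
G01 X75.585 Y78.506
G01 X68.282 Y86.187
G01 X43.856 Y71.222
G01 X157.737 Y77.120
M5
G00 X41.395 Y46.220
M4 S498
G01 X40.950 Y46.593 F1767
G01 X39.737 Y39.702
G01 X36.916 Y31.726
G01 X31.648 Y28.844
G01 X23.092 Y37.233
M5
G00 X0.000 Y0.000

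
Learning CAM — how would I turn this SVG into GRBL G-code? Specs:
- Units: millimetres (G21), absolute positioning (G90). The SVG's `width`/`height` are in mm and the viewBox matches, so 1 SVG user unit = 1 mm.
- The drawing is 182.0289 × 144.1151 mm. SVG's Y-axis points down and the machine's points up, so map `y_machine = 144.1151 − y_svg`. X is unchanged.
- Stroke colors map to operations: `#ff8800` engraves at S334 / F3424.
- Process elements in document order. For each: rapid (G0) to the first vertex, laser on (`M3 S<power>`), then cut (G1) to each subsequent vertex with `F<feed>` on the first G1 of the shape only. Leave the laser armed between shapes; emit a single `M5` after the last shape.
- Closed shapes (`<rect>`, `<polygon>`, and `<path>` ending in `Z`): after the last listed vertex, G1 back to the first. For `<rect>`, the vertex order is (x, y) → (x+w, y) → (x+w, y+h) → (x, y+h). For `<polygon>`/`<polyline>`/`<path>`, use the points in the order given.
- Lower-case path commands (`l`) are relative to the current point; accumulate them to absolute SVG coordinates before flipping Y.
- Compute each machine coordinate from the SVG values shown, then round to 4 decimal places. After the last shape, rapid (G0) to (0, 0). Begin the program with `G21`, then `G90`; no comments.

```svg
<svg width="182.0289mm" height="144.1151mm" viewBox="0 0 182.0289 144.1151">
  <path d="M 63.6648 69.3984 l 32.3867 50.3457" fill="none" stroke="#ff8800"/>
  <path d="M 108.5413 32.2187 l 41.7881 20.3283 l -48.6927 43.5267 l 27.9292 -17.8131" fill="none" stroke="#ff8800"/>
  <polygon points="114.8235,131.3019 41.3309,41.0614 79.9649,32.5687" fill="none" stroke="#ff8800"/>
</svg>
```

1 u = 1 mm; y_m = 144.1151 − y.

[1] `<path>` line segment, #ff8800→engrave S334 F3424: (63.6648,74.7167) → (96.0515,24.3710)

[2] `<path>` open polyline, #ff8800→engrave S334 F3424: (108.5413,111.8964) → (150.3294,91.5681) → (101.6367,48.0414) → (129.5659,65.8545)

[3] `<polygon>` closed polygon, #ff8800→engrave S334 F3424: (114.8235,12.8132) → (41.3309,103.0537) → (79.9649,111.5464) → (114.8235,12.8132) (closed)

G21
G90
G0 X63.6648 Y74.7167
M3 S334
G1 X96.0515 Y24.3710 F3424
G0 X108.5413 Y111.8964
M3 S334
G1 X150.3294 Y91.5681 F3424
G1 X101.6367 Y48.0414
G1 X129.5659 Y65.8545
G0 X114.8235 Y12.8132
M3 S334
G1 X41.3309 Y103.0537 F3424
G1 X79.9649 Y111.5464
G1 X114.8235 Y12.8132
M5
G0 X0.0000 Y0.0000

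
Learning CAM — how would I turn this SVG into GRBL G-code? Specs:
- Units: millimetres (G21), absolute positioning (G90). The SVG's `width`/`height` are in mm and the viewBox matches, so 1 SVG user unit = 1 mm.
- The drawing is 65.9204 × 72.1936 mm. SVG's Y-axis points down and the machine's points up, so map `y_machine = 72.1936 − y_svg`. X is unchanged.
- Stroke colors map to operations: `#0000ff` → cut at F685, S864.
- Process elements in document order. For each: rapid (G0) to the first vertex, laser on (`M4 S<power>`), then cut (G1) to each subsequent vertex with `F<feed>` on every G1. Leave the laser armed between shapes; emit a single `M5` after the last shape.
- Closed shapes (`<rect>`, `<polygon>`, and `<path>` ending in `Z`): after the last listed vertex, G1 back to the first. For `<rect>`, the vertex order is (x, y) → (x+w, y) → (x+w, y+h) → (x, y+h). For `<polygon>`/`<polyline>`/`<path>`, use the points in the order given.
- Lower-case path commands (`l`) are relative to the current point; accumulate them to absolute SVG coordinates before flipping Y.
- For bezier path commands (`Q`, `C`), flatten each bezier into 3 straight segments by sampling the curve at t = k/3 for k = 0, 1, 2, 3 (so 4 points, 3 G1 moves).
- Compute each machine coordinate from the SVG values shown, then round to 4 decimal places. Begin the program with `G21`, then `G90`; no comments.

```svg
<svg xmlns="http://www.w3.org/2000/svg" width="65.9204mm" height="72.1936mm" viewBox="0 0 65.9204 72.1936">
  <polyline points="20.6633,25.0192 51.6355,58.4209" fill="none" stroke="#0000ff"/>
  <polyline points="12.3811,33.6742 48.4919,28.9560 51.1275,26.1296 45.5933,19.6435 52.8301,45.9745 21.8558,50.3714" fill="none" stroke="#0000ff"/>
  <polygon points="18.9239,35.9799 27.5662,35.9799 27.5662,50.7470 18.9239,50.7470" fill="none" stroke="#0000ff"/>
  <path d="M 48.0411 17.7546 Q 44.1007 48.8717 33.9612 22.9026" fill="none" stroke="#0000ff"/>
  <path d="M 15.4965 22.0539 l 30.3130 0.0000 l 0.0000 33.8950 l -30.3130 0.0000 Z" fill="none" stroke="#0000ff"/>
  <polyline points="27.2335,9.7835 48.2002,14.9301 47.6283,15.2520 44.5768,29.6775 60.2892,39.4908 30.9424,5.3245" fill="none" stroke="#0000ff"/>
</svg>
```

G21
G90
G0 X20.6633 Y47.1744
M4 S864
G1 X51.6355 Y13.7727 F685
G0 X12.3811 Y38.5194
M4 S864
G1 X48.4919 Y43.2376 F685
G1 X51.1275 Y46.0640 F685
G1 X45.5933 Y52.5501 F685
G1 X52.8301 Y26.2191 F685
G1 X21.8558 Y21.8222 F685
G0 X18.9239 Y36.2137
M4 S864
G1 X27.5662 Y36.2137 F685
G1 X27.5662 Y21.4466 F685
G1 X18.9239 Y21.4466 F685
G1 X18.9239 Y36.2137 F685
G0 X48.0411 Y54.4390
M4 S864
G1 X44.7254 Y40.0372 F685
G1 X40.0321 Y38.3212 F685
G1 X33.9612 Y49.2910 F685
G0 X15.4965 Y50.1397
M4 S864
G1 X45.8095 Y50.1397 F685
G1 X45.8095 Y16.2447 F685
G1 X15.4965 Y16.2447 F685
G1 X15.4965 Y50.1397 F685
G0 X27.2335 Y62.4101
M4 S864
G1 X48.2002 Y57.2635 F685
G1 X47.6283 Y56.9416 F685
G1 X44.5768 Y42.5161 F685
G1 X60.2892 Y32.7028 F685
G1 X30.9424 Y66.8691 F685
M5

viewBox `0 0 65.9204 72.1936` with mm width/height → 1 unit = 1 mm. Flip: y_m = 72.1936 − y_svg.

**Shape 1** — `<polyline>` line segment, stroke `#0000ff` → cut (S864, F685). Machine vertices: (20.6633,47.1744) → (51.6355,13.7727). Open path.

**Shape 2** — `<polyline>` open polyline, stroke `#0000ff` → cut (S864, F685). Machine vertices: (12.3811,38.5194) → (48.4919,43.2376) → (51.1275,46.0640) → (45.5933,52.5501) → (52.8301,26.2191) → (21.8558,21.8222). Open path.

**Shape 3** — `<polygon>` rectangle, stroke `#0000ff` → cut (S864, F685). Machine vertices: (18.9239,36.2137) → (27.5662,36.2137) → (27.5662,21.4466) → (18.9239,21.4466) → (18.9239,36.2137). Closed: final G1 returns to the first vertex.

**Shape 4** — `<path>` quadratic bezier, stroke `#0000ff` → cut (S864, F685). Control points (SVG): P0=(48.0411,17.7546), P1=(44.1007,48.8717), P2=(33.9612,22.9026); sampled at t=k/3. Machine vertices: (48.0411,54.4390) → (44.7254,40.0372) → (40.0321,38.3212) → (33.9612,49.2910). Open path.

**Shape 5** — `<path>` rectangle, stroke `#0000ff` → cut (S864, F685). Machine vertices: (15.4965,50.1397) → (45.8095,50.1397) → (45.8095,16.2447) → (15.4965,16.2447) → (15.4965,50.1397). Closed: final G1 returns to the first vertex.

**Shape 6** — `<polyline>` open polyline, stroke `#0000ff` → cut (S864, F685). Machine vertices: (27.2335,62.4101) → (48.2002,57.2635) → (47.6283,56.9416) → (44.5768,42.5161) → (60.2892,32.7028) → (30.9424,66.8691). Open path.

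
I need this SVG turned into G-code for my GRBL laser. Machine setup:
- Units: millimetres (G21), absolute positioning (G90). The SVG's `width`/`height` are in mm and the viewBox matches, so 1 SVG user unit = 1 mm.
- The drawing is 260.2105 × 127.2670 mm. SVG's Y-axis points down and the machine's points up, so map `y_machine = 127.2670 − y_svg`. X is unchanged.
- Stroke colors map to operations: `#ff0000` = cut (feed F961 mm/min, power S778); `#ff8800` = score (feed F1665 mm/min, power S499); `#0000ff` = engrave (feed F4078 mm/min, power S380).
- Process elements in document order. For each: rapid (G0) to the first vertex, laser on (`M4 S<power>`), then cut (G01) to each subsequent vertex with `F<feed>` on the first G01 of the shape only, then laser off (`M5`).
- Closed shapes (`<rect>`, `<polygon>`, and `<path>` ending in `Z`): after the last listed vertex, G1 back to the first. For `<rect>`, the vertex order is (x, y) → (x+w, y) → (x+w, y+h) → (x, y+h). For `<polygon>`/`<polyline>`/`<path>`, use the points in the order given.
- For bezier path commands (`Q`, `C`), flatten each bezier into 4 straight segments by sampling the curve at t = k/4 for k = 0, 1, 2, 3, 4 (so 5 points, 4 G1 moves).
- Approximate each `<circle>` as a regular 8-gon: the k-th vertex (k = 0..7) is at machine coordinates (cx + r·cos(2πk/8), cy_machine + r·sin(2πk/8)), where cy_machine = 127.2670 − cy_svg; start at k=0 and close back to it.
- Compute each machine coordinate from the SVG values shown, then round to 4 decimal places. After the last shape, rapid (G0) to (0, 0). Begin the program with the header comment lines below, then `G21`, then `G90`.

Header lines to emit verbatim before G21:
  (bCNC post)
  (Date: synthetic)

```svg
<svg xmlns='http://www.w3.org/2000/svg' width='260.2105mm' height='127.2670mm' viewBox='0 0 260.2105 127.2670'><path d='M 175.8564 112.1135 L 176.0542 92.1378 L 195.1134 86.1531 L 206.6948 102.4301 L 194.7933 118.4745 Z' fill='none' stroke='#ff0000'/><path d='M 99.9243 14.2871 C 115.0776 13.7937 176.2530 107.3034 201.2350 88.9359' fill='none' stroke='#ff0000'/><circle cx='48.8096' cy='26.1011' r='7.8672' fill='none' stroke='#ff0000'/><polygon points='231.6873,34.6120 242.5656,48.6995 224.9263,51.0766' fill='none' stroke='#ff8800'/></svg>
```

Since the viewBox matches the mm dimensions, user units are millimetres directly. The only transform is the Y-flip y_m = 127.2670 − y_svg.

Shape 1 is a regular polygon drawn with `<path>`. Its stroke #ff0000 means cut at S778, F961. After flipping Y the toolpath is (175.8564,15.1535) → (176.0542,35.1292) → (195.1134,41.1139) → (206.6948,24.8369) → (194.7933,8.7925) → (175.8564,15.1535), returning to the start.

Shape 2 is a cubic bezier drawn with `<path>`. Its stroke #ff0000 means cut at S778, F961. After flipping Y the toolpath is (99.9243,112.9799) → (118.6338,98.9412) → (146.8939,68.9527) → (176.9969,42.3156) → (201.2350,38.3311).

Shape 3 is a circle drawn with `<circle>`. Its stroke #ff0000 means cut at S778, F961. After flipping Y the toolpath is (56.6768,101.1659) → (54.3726,106.7289) → (48.8096,109.0331) → (43.2466,106.7289) → (40.9424,101.1659) → (43.2466,95.6029) → (48.8096,93.2987) → (54.3726,95.6029) → (56.6768,101.1659), returning to the start.

Shape 4 is a regular polygon drawn with `<polygon>`. Its stroke #ff8800 means score at S499, F1665. After flipping Y the toolpath is (231.6873,92.6550) → (242.5656,78.5675) → (224.9263,76.1904) → (231.6873,92.6550), returning to the start.

(bCNC post)
(Date: synthetic)
G21
G90
G0 X175.8564 Y15.1535
M4 S778
G01 X176.0542 Y35.1292 F961
G01 X195.1134 Y41.1139
G01 X206.6948 Y24.8369
G01 X194.7933 Y8.7925
G01 X175.8564 Y15.1535
M5
G0 X99.9243 Y112.9799
M4 S778
G01 X118.6338 Y98.9412 F961
G01 X146.8939 Y68.9527
G01 X176.9969 Y42.3156
G01 X201.2350 Y38.3311
M5
G0 X56.6768 Y101.1659
M4 S778
G01 X54.3726 Y106.7289 F961
G01 X48.8096 Y109.0331
G01 X43.2466 Y106.7289
G01 X40.9424 Y101.1659
G01 X43.2466 Y95.6029
G01 X48.8096 Y93.2987
G01 X54.3726 Y95.6029
G01 X56.6768 Y101.1659
M5
G0 X231.6873 Y92.6550
M4 S499
G01 X242.5656 Y78.5675 F1665
G01 X224.9263 Y76.1904
G01 X231.6873 Y92.6550
M5
G0 X0.0000 Y0.0000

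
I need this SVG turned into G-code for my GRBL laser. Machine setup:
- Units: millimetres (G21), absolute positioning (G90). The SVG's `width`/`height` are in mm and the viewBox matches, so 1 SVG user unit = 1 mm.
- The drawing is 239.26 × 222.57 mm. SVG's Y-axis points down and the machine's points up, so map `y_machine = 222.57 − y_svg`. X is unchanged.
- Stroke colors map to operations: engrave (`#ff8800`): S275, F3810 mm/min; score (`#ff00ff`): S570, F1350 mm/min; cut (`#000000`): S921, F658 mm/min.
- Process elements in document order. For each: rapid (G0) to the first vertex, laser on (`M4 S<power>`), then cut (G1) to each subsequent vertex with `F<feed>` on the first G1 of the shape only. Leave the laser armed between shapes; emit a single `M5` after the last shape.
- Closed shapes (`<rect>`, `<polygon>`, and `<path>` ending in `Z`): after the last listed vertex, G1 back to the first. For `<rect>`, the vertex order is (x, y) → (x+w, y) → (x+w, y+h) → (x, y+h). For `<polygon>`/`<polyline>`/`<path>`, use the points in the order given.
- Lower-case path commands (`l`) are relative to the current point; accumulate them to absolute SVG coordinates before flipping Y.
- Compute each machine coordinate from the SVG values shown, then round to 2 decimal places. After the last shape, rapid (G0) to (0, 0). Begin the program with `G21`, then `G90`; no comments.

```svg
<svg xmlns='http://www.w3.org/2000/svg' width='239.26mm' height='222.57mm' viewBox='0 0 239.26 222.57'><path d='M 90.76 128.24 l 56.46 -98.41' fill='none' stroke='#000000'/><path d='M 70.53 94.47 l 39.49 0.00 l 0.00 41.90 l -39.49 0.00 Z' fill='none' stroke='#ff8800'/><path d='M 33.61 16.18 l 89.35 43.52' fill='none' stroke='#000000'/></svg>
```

viewBox `0 0 239.26 222.57` with mm width/height → 1 unit = 1 mm. Flip: y_m = 222.57 − y_svg.

**Shape 1** — `<path>` line segment, stroke `#000000` → cut (S921, F658). Machine vertices: (90.76,94.33) → (147.22,192.74). Open path.

**Shape 2** — `<path>` rectangle, stroke `#ff8800` → engrave (S275, F3810). Machine vertices: (70.53,128.10) → (110.02,128.10) → (110.02,86.20) → (70.53,86.20) → (70.53,128.10). Closed: final G1 returns to the first vertex.

**Shape 3** — `<path>` line segment, stroke `#000000` → cut (S921, F658). Machine vertices: (33.61,206.39) → (122.96,162.87). Open path.

G21
G90
G0 X90.76 Y94.33
M4 S921
G1 X147.22 Y192.74 F658
G0 X70.53 Y128.10
M4 S275
G1 X110.02 Y128.10 F3810
G1 X110.02 Y86.20
G1 X70.53 Y86.20
G1 X70.53 Y128.10
G0 X33.61 Y206.39
M4 S921
G1 X122.96 Y162.87 F658
M5
G0 X0.00 Y0.00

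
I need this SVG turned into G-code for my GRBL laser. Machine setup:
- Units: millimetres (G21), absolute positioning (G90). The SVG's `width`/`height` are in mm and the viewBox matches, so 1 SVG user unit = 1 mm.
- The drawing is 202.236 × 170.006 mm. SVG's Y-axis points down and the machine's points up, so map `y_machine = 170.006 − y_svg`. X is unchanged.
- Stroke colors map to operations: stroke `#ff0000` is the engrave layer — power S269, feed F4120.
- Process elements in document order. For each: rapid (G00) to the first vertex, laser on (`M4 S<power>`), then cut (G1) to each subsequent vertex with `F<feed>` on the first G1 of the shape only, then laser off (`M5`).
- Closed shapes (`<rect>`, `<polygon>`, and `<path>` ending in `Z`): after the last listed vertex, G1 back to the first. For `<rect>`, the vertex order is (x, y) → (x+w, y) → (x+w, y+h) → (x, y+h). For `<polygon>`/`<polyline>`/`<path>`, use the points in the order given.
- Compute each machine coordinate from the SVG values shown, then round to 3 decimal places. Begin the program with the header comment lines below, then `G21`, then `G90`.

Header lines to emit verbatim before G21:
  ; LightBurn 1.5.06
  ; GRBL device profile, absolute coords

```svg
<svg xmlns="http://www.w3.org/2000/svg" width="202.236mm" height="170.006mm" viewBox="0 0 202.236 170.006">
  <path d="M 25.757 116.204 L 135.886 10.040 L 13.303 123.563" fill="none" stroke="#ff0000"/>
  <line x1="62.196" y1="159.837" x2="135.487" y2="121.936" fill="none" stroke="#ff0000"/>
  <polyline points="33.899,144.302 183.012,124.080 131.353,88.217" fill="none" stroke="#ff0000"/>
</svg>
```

; LightBurn 1.5.06
; GRBL device profile, absolute coords
G21
G90
G00 X25.757 Y53.802
M4 S269
G1 X135.886 Y159.966 F4120
G1 X13.303 Y46.443
M5
G00 X62.196 Y10.169
M4 S269
G1 X135.487 Y48.070 F4120
M5
G00 X33.899 Y25.704
M4 S269
G1 X183.012 Y45.926 F4120
G1 X131.353 Y81.789
M5

Since the viewBox matches the mm dimensions, user units are millimetres directly. The only transform is the Y-flip y_m = 170.006 − y_svg.

Shape 1 is a open polyline drawn with `<path>`. Its stroke #ff0000 means engrave at S269, F4120. After flipping Y the toolpath is (25.757,53.802) → (135.886,159.966) → (13.303,46.443).

Shape 2 is a line segment drawn with `<line>`. Its stroke #ff0000 means engrave at S269, F4120. After flipping Y the toolpath is (62.196,10.169) → (135.487,48.070).

Shape 3 is a open polyline drawn with `<polyline>`. Its stroke #ff0000 means engrave at S269, F4120. After flipping Y the toolpath is (33.899,25.704) → (183.012,45.926) → (131.353,81.789).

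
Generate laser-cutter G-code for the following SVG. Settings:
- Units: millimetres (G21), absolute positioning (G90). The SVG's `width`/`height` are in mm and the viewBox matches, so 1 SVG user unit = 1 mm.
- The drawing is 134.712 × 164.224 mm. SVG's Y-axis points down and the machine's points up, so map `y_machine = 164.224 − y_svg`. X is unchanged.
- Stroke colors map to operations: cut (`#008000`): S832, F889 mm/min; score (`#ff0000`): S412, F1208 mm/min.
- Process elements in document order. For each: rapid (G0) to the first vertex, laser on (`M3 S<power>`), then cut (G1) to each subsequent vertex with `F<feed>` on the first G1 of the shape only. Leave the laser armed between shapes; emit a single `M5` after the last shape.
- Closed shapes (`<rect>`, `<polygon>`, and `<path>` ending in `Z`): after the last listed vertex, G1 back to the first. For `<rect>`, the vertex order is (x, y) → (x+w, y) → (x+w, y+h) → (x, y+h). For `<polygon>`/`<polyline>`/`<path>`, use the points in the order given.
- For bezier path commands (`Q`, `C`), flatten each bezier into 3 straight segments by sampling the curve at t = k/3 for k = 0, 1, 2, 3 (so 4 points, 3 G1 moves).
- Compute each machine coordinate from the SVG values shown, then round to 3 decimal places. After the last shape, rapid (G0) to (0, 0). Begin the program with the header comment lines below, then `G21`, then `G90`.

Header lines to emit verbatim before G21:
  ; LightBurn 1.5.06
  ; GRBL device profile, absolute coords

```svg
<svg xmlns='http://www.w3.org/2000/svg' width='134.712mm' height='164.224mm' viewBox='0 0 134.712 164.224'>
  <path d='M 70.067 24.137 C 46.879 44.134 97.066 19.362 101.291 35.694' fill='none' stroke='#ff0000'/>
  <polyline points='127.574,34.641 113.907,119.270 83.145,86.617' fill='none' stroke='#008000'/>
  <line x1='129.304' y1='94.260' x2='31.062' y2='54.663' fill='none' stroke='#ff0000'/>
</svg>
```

; LightBurn 1.5.06
; GRBL device profile, absolute coords
G21
G90
G0 X70.067 Y140.087
M3 S412
G1 X66.917 Y131.833 F1208
G1 X86.165 Y134.341
G1 X101.291 Y128.530
G0 X127.574 Y129.583
M3 S832
G1 X113.907 Y44.954 F889
G1 X83.145 Y77.607
G0 X129.304 Y69.964
M3 S412
G1 X31.062 Y109.561 F1208
M5
G0 X0.000 Y0.000

viewBox `0 0 134.712 164.224` with mm width/height → 1 unit = 1 mm. Flip: y_m = 164.224 − y_svg.

**Shape 1** — `<path>` cubic bezier, stroke `#ff0000` → score (S412, F1208). Control points (SVG): P0=(70.067,24.137), P1=(46.879,44.134), P2=(97.066,19.362), P3=(101.291,35.694); sampled at t=k/3. Machine vertices: (70.067,140.087) → (66.917,131.833) → (86.165,134.341) → (101.291,128.530). Open path.

**Shape 2** — `<polyline>` open polyline, stroke `#008000` → cut (S832, F889). Machine vertices: (127.574,129.583) → (113.907,44.954) → (83.145,77.607). Open path.

**Shape 3** — `<line>` line segment, stroke `#ff0000` → score (S412, F1208). Machine vertices: (129.304,69.964) → (31.062,109.561). Open path.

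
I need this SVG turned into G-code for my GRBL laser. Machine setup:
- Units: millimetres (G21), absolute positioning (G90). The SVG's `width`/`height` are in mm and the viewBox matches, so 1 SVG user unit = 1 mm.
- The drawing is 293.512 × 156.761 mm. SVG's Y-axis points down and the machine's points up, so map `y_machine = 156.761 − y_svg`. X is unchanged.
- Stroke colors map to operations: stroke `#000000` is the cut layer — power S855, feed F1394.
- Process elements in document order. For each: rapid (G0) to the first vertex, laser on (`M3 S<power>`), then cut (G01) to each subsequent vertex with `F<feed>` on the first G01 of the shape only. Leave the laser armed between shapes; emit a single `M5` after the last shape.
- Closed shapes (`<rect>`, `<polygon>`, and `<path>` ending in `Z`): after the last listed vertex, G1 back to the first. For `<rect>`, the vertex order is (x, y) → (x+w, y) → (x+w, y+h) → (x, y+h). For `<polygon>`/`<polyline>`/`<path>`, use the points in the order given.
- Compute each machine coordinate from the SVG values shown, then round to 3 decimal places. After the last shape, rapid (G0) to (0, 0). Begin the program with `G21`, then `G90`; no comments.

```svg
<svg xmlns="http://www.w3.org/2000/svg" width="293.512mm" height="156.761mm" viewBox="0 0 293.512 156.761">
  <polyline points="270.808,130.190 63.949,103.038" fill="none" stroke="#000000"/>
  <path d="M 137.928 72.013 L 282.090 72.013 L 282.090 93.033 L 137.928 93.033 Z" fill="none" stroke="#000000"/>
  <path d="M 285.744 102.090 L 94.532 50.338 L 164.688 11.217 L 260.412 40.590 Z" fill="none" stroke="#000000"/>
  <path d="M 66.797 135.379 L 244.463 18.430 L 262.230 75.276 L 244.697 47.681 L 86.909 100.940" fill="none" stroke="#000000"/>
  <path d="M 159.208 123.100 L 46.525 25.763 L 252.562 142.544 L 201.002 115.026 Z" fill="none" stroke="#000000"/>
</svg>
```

G21
G90
G0 X270.808 Y26.571
M3 S855
G01 X63.949 Y53.723 F1394
G0 X137.928 Y84.748
M3 S855
G01 X282.090 Y84.748 F1394
G01 X282.090 Y63.728
G01 X137.928 Y63.728
G01 X137.928 Y84.748
G0 X285.744 Y54.671
M3 S855
G01 X94.532 Y106.423 F1394
G01 X164.688 Y145.544
G01 X260.412 Y116.171
G01 X285.744 Y54.671
G0 X66.797 Y21.382
M3 S855
G01 X244.463 Y138.331 F1394
G01 X262.230 Y81.485
G01 X244.697 Y109.080
G01 X86.909 Y55.821
G0 X159.208 Y33.661
M3 S855
G01 X46.525 Y130.998 F1394
G01 X252.562 Y14.217
G01 X201.002 Y41.735
G01 X159.208 Y33.661
M5
G0 X0.000 Y0.000

1 u = 1 mm; y_m = 156.761 − y.

[1] `<polyline>` line segment, #000000→cut S855 F1394: (270.808,26.571) → (63.949,53.723)

[2] `<path>` rectangle, #000000→cut S855 F1394: (137.928,84.748) → (282.090,84.748) → (282.090,63.728) → (137.928,63.728) → (137.928,84.748) (closed)

[3] `<path>` closed polygon, #000000→cut S855 F1394: (285.744,54.671) → (94.532,106.423) → (164.688,145.544) → (260.412,116.171) → (285.744,54.671) (closed)

[4] `<path>` open polyline, #000000→cut S855 F1394: (66.797,21.382) → (244.463,138.331) → (262.230,81.485) → (244.697,109.080) → (86.909,55.821)

[5] `<path>` closed polygon, #000000→cut S855 F1394: (159.208,33.661) → (46.525,130.998) → (252.562,14.217) → (201.002,41.735) → (159.208,33.661) (closed)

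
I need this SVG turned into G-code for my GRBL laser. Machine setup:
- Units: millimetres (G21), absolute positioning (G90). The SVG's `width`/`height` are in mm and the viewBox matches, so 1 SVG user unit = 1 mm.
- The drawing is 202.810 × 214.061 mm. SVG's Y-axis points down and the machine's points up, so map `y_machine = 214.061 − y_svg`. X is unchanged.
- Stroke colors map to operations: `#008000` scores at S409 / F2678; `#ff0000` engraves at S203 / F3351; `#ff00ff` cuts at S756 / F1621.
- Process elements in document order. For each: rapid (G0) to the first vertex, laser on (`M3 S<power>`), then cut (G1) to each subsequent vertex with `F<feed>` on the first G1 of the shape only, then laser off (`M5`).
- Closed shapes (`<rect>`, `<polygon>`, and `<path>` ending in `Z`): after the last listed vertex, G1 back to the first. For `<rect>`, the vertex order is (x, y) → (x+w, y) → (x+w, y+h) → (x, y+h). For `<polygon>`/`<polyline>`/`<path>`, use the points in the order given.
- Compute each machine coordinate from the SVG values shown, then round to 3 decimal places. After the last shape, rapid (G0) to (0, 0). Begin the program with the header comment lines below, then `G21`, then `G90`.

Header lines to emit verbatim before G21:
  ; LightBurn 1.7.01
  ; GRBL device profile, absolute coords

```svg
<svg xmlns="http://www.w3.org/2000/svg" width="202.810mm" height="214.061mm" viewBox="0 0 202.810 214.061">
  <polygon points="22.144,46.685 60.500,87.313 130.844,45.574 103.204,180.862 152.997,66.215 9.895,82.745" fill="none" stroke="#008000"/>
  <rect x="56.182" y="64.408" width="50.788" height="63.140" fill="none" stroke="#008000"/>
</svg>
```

; LightBurn 1.7.01
; GRBL device profile, absolute coords
G21
G90
G0 X22.144 Y167.376
M3 S409
G1 X60.500 Y126.748 F2678
G1 X130.844 Y168.487
G1 X103.204 Y33.199
G1 X152.997 Y147.846
G1 X9.895 Y131.316
G1 X22.144 Y167.376
M5
G0 X56.182 Y149.653
M3 S409
G1 X106.970 Y149.653 F2678
G1 X106.970 Y86.513
G1 X56.182 Y86.513
G1 X56.182 Y149.653
M5
G0 X0.000 Y0.000

Since the viewBox matches the mm dimensions, user units are millimetres directly. The only transform is the Y-flip y_m = 214.061 − y_svg.

Shape 1 is a closed polygon drawn with `<polygon>`. Its stroke #008000 means score at S409, F2678. After flipping Y the toolpath is (22.144,167.376) → (60.500,126.748) → (130.844,168.487) → (103.204,33.199) → (152.997,147.846) → (9.895,131.316) → (22.144,167.376), returning to the start.

Shape 2 is a rectangle drawn with `<rect>`. Its stroke #008000 means score at S409, F2678. After flipping Y the toolpath is (56.182,149.653) → (106.970,149.653) → (106.970,86.513) → (56.182,86.513) → (56.182,149.653), returning to the start.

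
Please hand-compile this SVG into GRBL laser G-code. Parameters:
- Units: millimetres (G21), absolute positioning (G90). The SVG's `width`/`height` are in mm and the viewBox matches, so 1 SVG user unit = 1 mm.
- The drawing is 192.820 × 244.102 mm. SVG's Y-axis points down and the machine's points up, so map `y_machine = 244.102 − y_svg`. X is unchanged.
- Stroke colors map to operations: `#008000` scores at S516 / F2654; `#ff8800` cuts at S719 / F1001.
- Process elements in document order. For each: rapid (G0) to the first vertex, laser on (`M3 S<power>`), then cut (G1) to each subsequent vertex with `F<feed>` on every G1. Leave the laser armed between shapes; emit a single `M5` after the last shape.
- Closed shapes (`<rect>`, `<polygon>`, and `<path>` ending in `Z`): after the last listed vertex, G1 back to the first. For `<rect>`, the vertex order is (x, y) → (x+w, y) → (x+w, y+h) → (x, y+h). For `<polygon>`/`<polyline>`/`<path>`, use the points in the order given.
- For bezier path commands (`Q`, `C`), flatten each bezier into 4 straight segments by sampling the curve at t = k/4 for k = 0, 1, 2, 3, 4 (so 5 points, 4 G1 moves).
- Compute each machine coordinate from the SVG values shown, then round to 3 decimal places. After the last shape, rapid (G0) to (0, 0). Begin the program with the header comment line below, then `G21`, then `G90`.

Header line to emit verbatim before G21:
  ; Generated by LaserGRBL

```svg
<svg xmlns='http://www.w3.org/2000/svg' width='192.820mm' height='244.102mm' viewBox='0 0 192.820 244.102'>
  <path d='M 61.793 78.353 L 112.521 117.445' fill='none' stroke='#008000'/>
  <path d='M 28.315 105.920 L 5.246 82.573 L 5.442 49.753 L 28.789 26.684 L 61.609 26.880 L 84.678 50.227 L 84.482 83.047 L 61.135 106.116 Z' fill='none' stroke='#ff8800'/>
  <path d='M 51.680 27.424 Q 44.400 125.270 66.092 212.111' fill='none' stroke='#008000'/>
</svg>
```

1 u = 1 mm; y_m = 244.102 − y.

[1] `<path>` line segment, #008000→score S516 F2654: (61.793,165.749) → (112.521,126.657)

[2] `<path>` regular polygon, #ff8800→cut S719 F1001: (28.315,138.182) → (5.246,161.529) → (5.442,194.349) → (28.789,217.418) → (61.609,217.222) → (84.678,193.875) → (84.482,161.055) → (61.135,137.986) → (28.315,138.182) (closed)

[3] `<path>` quadratic bezier, #008000→score S516 F2654: (51.680,216.678) → (49.851,168.443) → (51.643,121.583) → (57.057,76.099) → (66.092,31.991)

; Generated by LaserGRBL
G21
G90
G0 X61.793 Y165.749
M3 S516
G1 X112.521 Y126.657 F2654
G0 X28.315 Y138.182
M3 S719
G1 X5.246 Y161.529 F1001
G1 X5.442 Y194.349 F1001
G1 X28.789 Y217.418 F1001
G1 X61.609 Y217.222 F1001
G1 X84.678 Y193.875 F1001
G1 X84.482 Y161.055 F1001
G1 X61.135 Y137.986 F1001
G1 X28.315 Y138.182 F1001
G0 X51.680 Y216.678
M3 S516
G1 X49.851 Y168.443 F2654
G1 X51.643 Y121.583 F2654
G1 X57.057 Y76.099 F2654
G1 X66.092 Y31.991 F2654
M5
G0 X0.000 Y0.000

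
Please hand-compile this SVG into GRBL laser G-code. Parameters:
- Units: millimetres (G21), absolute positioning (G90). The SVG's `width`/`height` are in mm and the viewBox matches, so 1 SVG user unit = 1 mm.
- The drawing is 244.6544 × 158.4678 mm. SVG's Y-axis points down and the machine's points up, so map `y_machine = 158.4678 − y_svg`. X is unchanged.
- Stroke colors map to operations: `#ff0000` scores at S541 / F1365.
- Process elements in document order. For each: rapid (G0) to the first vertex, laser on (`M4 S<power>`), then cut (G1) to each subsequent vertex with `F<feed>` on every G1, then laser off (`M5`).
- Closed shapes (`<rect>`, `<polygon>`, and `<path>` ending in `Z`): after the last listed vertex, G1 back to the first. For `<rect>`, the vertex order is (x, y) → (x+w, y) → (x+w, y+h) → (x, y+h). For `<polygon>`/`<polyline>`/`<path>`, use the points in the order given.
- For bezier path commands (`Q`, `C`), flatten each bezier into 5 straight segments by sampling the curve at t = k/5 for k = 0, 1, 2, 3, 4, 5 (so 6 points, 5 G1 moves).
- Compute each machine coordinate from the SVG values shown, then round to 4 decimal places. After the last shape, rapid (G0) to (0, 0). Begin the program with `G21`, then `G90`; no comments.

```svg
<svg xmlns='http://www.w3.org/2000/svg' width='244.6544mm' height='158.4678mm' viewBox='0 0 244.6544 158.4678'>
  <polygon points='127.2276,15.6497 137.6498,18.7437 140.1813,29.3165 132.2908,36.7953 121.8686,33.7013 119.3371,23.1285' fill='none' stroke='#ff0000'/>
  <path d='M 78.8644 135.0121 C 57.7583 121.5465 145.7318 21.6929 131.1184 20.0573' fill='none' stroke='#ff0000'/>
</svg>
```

G21
G90
G0 X127.2276 Y142.8181
M4 S541
G1 X137.6498 Y139.7241 F1365
G1 X140.1813 Y129.1513 F1365
G1 X132.2908 Y121.6725 F1365
G1 X121.8686 Y124.7665 F1365
G1 X119.3371 Y135.3393 F1365
G1 X127.2276 Y142.8181 F1365
M5
G0 X78.8644 Y23.4557
M4 S541
G1 X77.5970 Y40.4248 F1365
G1 X92.3486 Y69.2659 F1365
G1 X112.9594 Y101.1179 F1365
G1 X129.2693 Y127.1198 F1365
G1 X131.1184 Y138.4105 F1365
M5
G0 X0.0000 Y0.0000

Since the viewBox matches the mm dimensions, user units are millimetres directly. The only transform is the Y-flip y_m = 158.4678 − y_svg.

Shape 1 is a regular polygon drawn with `<polygon>`. Its stroke #ff0000 means score at S541, F1365. After flipping Y the toolpath is (127.2276,142.8181) → (137.6498,139.7241) → (140.1813,129.1513) → (132.2908,121.6725) → (121.8686,124.7665) → (119.3371,135.3393) → (127.2276,142.8181), returning to the start.

Shape 2 is a cubic bezier drawn with `<path>`. Its stroke #ff0000 means score at S541, F1365. After flipping Y the toolpath is (78.8644,23.4557) → (77.5970,40.4248) → (92.3486,69.2659) → (112.9594,101.1179) → (129.2693,127.1198) → (131.1184,138.4105).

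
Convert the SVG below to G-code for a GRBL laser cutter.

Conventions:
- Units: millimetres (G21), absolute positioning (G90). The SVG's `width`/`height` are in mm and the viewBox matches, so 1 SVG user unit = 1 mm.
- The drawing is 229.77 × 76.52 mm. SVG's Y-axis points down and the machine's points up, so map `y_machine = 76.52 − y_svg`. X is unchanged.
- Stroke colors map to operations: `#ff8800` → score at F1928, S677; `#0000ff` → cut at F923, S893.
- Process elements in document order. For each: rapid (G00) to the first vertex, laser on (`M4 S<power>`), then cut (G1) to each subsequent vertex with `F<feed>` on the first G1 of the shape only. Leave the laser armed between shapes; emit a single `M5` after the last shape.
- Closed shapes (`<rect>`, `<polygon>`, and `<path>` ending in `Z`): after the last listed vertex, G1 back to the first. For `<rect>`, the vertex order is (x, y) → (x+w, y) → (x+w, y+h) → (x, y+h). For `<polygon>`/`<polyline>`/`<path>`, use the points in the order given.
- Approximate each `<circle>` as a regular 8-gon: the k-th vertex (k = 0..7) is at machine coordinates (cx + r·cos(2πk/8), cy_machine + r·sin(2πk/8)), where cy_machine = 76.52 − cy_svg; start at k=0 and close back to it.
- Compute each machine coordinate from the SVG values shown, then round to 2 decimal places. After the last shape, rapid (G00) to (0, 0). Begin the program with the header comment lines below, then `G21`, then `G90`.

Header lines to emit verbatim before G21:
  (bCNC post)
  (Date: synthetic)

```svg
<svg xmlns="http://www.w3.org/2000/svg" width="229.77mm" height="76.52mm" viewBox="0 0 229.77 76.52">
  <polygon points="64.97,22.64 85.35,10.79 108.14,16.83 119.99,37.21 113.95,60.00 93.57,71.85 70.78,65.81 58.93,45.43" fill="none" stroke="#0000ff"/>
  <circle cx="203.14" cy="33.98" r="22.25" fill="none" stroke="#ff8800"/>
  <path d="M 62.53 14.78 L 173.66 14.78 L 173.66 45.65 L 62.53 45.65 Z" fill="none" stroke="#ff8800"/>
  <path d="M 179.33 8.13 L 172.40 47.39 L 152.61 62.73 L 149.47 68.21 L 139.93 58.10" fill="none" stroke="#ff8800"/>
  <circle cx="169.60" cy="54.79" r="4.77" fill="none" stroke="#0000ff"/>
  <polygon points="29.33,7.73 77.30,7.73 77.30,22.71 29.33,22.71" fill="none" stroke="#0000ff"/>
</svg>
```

Since the viewBox matches the mm dimensions, user units are millimetres directly. The only transform is the Y-flip y_m = 76.52 − y_svg.

Shape 1 is a regular polygon drawn with `<polygon>`. Its stroke #0000ff means cut at S893, F923. After flipping Y the toolpath is (64.97,53.88) → (85.35,65.73) → (108.14,59.69) → (119.99,39.31) → (113.95,16.52) → (93.57,4.67) → (70.78,10.71) → (58.93,31.09) → (64.97,53.88), returning to the start.

Shape 2 is a circle drawn with `<circle>`. Its stroke #ff8800 means score at S677, F1928. After flipping Y the toolpath is (225.39,42.54) → (218.87,58.27) → (203.14,64.79) → (187.41,58.27) → (180.89,42.54) → (187.41,26.81) → (203.14,20.29) → (218.87,26.81) → (225.39,42.54), returning to the start.

Shape 3 is a rectangle drawn with `<path>`. Its stroke #ff8800 means score at S677, F1928. After flipping Y the toolpath is (62.53,61.74) → (173.66,61.74) → (173.66,30.87) → (62.53,30.87) → (62.53,61.74), returning to the start.

Shape 4 is a open polyline drawn with `<path>`. Its stroke #ff8800 means score at S677, F1928. After flipping Y the toolpath is (179.33,68.39) → (172.40,29.13) → (152.61,13.79) → (149.47,8.31) → (139.93,18.42).

Shape 5 is a circle drawn with `<circle>`. Its stroke #0000ff means cut at S893, F923. After flipping Y the toolpath is (174.37,21.73) → (172.97,25.10) → (169.60,26.50) → (166.23,25.10) → (164.83,21.73) → (166.23,18.36) → (169.60,16.96) → (172.97,18.36) → (174.37,21.73), returning to the start.

Shape 6 is a rectangle drawn with `<polygon>`. Its stroke #0000ff means cut at S893, F923. After flipping Y the toolpath is (29.33,68.79) → (77.30,68.79) → (77.30,53.81) → (29.33,53.81) → (29.33,68.79), returning to the start.

(bCNC post)
(Date: synthetic)
G21
G90
G00 X64.97 Y53.88
M4 S893
G1 X85.35 Y65.73 F923
G1 X108.14 Y59.69
G1 X119.99 Y39.31
G1 X113.95 Y16.52
G1 X93.57 Y4.67
G1 X70.78 Y10.71
G1 X58.93 Y31.09
G1 X64.97 Y53.88
G00 X225.39 Y42.54
M4 S677
G1 X218.87 Y58.27 F1928
G1 X203.14 Y64.79
G1 X187.41 Y58.27
G1 X180.89 Y42.54
G1 X187.41 Y26.81
G1 X203.14 Y20.29
G1 X218.87 Y26.81
G1 X225.39 Y42.54
G00 X62.53 Y61.74
M4 S677
G1 X173.66 Y61.74 F1928
G1 X173.66 Y30.87
G1 X62.53 Y30.87
G1 X62.53 Y61.74
G00 X179.33 Y68.39
M4 S677
G1 X172.40 Y29.13 F1928
G1 X152.61 Y13.79
G1 X149.47 Y8.31
G1 X139.93 Y18.42
G00 X174.37 Y21.73
M4 S893
G1 X172.97 Y25.10 F923
G1 X169.60 Y26.50
G1 X166.23 Y25.10
G1 X164.83 Y21.73
G1 X166.23 Y18.36
G1 X169.60 Y16.96
G1 X172.97 Y18.36
G1 X174.37 Y21.73
G00 X29.33 Y68.79
M4 S893
G1 X77.30 Y68.79 F923
G1 X77.30 Y53.81
G1 X29.33 Y53.81
G1 X29.33 Y68.79
M5
G00 X0.00 Y0.00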